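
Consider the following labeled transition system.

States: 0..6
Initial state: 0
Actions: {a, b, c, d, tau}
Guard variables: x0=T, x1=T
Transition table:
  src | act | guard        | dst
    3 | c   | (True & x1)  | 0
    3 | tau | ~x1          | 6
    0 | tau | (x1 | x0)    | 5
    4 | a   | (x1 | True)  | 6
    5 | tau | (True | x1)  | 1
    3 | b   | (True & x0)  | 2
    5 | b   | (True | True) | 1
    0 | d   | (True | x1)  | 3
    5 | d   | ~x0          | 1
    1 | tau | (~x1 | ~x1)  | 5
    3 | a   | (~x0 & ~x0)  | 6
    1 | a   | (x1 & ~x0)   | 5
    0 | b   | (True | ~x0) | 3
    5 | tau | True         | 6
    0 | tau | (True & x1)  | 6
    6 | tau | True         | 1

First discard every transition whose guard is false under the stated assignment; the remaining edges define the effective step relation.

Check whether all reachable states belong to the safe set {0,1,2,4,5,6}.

Answer: INVARIANT VIOLATED at state 3

Working:
Allowed set {0,1,2,4,5,6}
R = {0,1,2,3,5,6}
  0: ✓
  1: ✓
  2: ✓
  3: outside
  5: ✓
  6: ✓
reach 3 via d — violates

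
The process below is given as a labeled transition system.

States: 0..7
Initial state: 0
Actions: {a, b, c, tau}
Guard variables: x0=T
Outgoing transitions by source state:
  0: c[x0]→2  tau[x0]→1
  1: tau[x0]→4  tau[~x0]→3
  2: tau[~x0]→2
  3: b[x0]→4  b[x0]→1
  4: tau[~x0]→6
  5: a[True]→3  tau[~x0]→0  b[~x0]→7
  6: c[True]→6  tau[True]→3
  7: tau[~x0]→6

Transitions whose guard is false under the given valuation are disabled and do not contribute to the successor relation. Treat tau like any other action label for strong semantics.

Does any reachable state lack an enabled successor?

Reachable = {0,1,2,4}
  0: c→2  tau→1  [deg 2]
  1: tau→4  [deg 1]
  2: ∅  [no exit]
  4: ∅  [no exit]
witness 2: c

Answer: DEADLOCK at state 2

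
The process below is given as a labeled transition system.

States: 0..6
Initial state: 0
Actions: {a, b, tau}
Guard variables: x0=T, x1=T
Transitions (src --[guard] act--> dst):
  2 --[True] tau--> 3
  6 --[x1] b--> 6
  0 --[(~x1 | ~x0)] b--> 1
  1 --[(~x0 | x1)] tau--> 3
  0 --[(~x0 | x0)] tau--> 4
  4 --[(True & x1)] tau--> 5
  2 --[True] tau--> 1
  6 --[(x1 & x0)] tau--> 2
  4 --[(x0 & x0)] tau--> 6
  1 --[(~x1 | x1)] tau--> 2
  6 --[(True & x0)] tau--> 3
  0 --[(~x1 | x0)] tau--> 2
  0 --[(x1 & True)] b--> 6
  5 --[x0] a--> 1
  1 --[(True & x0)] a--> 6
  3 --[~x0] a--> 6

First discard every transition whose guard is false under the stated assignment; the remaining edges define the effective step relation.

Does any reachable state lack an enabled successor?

R = {0,1,2,3,4,5,6}
  0: b→6  tau→2  tau→4  [deg 3]
  1: a→6  tau→2  tau→3  [deg 3]
  2: tau→1  tau→3  [deg 2]
  3: ∅  [STUCK]
  4: tau→5  tau→6  [deg 2]
  5: a→1  [deg 1]
  6: b→6  tau→2  tau→3  [deg 3]
Path to 3: tau·tau

Answer: DEADLOCK at state 3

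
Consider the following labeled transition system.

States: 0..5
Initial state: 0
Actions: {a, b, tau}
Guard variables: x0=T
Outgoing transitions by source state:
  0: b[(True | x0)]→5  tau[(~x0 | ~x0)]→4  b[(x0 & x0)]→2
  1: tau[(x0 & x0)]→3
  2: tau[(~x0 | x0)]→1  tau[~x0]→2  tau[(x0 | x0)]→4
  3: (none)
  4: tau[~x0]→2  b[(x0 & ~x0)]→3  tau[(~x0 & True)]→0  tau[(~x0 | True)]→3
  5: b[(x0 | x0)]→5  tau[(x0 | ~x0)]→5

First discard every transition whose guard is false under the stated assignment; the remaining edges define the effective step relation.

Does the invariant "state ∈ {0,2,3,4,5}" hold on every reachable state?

Answer: INVARIANT VIOLATED at state 1

Trace:
Allowed set {0,2,3,4,5}
R = {0,1,2,3,4,5}
  0: ✓
  1: VIOLATES
  2: ✓
  3: ✓
  4: ✓
  5: ✓
witness against invariant: b·tau → 1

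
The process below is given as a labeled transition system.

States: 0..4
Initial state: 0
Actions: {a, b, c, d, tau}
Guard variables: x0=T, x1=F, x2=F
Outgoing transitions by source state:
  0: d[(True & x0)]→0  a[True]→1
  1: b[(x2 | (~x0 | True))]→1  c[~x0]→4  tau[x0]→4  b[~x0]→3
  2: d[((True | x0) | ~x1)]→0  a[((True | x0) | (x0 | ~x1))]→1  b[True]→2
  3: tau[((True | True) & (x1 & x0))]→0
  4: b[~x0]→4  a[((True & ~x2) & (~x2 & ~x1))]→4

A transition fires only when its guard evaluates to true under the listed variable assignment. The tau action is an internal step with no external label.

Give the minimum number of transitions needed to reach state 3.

Answer: UNREACHABLE

Working:
Breadth-first toward 3:
  L0 = {0}
  L1 = {1}
  L2 = {4}
3 never appears.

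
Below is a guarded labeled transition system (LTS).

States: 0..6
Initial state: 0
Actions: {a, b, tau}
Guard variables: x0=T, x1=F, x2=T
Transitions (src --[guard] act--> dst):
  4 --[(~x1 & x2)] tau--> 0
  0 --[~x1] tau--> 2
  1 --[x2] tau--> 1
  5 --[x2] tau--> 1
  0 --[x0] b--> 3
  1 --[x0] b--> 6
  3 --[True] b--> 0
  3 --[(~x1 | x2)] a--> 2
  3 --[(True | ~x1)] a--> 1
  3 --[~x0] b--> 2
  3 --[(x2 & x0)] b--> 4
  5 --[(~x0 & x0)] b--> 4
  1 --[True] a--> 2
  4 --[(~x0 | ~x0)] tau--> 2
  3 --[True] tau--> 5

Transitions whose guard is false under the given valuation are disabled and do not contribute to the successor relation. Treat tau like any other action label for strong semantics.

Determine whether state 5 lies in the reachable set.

After dropping false guards: 12 live edges.
Layer 0: {0}
Layer 1: {2,3}  cumulative {0,2,3}
Layer 2: {1,4,5}  cumulative {0,1,2,3,4,5}
Layer 3: {6}  cumulative {0,1,2,3,4,5,6}
Reach set: {0,1,2,3,4,5,6}
Path to 5: b·tau

Answer: REACHABLE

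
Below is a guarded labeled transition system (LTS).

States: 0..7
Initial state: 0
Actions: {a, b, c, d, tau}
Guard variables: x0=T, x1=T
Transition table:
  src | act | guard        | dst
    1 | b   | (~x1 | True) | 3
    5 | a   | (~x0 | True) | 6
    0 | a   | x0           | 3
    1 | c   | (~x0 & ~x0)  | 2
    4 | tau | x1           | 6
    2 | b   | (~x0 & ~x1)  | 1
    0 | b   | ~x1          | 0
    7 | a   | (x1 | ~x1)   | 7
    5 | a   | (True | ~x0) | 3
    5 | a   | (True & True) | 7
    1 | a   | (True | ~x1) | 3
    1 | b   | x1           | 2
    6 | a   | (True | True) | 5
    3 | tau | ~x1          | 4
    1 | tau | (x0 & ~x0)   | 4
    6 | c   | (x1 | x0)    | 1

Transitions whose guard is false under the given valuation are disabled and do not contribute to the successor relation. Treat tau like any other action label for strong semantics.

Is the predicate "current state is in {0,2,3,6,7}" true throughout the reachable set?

Inv-set: {0,2,3,6,7}
Reachable = {0,3}
  0: ✓
  3: ✓

Answer: INVARIANT HOLDS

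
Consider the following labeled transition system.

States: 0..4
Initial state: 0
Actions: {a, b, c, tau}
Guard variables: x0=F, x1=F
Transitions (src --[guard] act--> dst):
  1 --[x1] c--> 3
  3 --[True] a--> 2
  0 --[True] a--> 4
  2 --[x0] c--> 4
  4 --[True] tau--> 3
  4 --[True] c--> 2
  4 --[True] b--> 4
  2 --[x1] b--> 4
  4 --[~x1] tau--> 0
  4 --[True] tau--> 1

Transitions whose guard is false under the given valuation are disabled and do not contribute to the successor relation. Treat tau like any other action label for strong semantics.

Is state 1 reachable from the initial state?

Answer: REACHABLE

Analysis:
7 transition(s) survive guard evaluation.
L0 = {0}
L1 = {4}  now seen {0,4}
L2 = {1,2,3}  now seen {0,1,2,3,4}
R = {0,1,2,3,4}
trace reaching 1: a·tau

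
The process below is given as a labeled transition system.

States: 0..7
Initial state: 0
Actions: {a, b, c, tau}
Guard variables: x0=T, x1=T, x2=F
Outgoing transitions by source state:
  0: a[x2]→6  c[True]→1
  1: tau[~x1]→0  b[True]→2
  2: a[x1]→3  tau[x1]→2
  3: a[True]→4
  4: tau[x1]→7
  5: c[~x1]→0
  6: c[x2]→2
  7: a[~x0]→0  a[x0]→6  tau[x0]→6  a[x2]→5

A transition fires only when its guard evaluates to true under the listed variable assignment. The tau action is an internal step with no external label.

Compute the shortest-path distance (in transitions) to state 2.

Answer: 2

Trace:
Breadth-first toward 2:
  L0 = {0}
  L1 = {1}
  L2 = {2}
depth(2)=2, e.g. c·b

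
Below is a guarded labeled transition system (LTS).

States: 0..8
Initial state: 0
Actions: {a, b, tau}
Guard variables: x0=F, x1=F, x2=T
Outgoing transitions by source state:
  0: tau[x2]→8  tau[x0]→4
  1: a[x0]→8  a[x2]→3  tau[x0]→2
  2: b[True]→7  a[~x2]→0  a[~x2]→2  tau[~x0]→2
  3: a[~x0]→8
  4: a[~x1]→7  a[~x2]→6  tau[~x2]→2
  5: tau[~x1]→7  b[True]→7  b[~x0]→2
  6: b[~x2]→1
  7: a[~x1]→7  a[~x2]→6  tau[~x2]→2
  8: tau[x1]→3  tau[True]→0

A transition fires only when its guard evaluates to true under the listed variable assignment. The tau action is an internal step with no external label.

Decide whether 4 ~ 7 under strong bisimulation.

Answer: BISIMILAR

Analysis:
Refine partition for ~:
  P[0] = {{0,1,2,3,4,5,6,7,8}}
  P[1] = {{0,8},{1,3,4,7},{2,5},{6}}
  P[2] = {{0,8},{1,4,7},{2},{3},{5},{6}}
  P[3] = {{0,8},{1},{2},{3},{4,7},{5},{6}}
Fixed point at round 4; 7 class(es).
[4]={4,7}  [7]={4,7}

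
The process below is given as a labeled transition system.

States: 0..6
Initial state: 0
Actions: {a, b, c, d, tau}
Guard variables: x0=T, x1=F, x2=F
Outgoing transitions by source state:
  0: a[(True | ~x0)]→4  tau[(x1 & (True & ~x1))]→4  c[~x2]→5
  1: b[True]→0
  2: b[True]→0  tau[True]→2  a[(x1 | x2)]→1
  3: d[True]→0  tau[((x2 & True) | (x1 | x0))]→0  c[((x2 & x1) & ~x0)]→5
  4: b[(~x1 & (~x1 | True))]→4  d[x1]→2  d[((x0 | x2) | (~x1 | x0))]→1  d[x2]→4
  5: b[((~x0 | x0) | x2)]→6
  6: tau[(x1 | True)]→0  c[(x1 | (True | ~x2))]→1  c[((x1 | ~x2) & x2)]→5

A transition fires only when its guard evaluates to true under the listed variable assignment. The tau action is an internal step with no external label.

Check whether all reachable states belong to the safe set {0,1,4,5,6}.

Allowed set {0,1,4,5,6}
R = {0,1,4,5,6}
  0: ✓
  1: ✓
  4: ✓
  5: ✓
  6: ✓

Answer: INVARIANT HOLDS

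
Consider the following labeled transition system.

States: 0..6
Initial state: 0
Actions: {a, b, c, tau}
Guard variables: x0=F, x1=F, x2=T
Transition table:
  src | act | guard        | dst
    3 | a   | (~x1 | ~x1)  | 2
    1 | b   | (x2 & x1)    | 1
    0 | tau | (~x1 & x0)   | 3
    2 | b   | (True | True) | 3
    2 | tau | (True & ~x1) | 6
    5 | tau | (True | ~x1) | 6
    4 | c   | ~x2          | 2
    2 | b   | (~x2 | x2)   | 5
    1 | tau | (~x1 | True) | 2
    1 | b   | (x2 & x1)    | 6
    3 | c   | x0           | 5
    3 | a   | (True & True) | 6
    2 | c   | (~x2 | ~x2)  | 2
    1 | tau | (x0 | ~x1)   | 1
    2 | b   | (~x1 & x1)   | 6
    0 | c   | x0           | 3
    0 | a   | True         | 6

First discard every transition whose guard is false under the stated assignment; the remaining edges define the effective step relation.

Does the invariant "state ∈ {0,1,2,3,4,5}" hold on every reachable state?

Answer: INVARIANT VIOLATED at state 6

Working:
Allowed set {0,1,2,3,4,5}
Reach set: {0,6}
  0: ✓
  6: ✗ unsafe
witness against invariant: a → 6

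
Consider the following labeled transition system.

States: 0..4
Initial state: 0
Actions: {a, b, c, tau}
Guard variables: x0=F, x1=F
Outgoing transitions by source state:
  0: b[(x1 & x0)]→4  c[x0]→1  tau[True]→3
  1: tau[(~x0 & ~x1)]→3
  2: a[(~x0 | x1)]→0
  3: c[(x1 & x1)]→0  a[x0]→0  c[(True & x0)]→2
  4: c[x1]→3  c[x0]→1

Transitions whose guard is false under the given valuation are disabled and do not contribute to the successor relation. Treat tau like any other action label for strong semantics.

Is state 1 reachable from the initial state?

After dropping false guards: 3 live edges.
L0 = {0}
L1 = {3}  now seen {0,3}
R = {0,3}

Answer: UNREACHABLE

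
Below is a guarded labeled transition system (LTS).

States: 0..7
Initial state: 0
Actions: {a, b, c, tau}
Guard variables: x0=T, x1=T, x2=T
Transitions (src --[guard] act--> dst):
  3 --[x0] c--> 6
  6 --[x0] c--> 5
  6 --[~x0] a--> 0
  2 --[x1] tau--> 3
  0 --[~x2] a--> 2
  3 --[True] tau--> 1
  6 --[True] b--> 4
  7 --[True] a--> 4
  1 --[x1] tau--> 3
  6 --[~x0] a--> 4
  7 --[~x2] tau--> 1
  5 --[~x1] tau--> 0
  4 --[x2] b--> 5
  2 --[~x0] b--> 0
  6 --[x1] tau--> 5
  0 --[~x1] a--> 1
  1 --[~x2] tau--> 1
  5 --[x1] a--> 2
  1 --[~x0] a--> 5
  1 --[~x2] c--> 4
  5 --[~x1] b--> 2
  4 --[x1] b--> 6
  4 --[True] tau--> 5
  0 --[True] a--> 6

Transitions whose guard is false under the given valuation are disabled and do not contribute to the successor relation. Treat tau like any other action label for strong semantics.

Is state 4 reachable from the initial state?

Answer: REACHABLE

Analysis:
Guard filter leaves 13 enabled edge(s).
L0 = {0}
L1 = {6}  cumulative {0,6}
L2 = {4,5}  cumulative {0,4,5,6}
L3 = {2}  cumulative {0,2,4,5,6}
L4 = {3}  cumulative {0,2,3,4,5,6}
L5 = {1}  cumulative {0,1,2,3,4,5,6}
Reachable = {0,1,2,3,4,5,6}
witness 4: a·b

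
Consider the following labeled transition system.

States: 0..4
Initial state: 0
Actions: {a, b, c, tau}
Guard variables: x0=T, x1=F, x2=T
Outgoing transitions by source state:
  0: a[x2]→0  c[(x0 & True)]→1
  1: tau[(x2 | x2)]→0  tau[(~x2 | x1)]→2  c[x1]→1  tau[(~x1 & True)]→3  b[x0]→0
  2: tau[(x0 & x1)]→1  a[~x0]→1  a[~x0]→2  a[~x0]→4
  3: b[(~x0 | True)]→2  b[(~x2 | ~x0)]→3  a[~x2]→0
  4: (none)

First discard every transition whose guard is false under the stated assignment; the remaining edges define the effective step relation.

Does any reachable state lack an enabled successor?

Answer: DEADLOCK at state 2

Analysis:
Reachable = {0,1,2,3}
  0: a→0  c→1  [2 out]
  1: b→0  tau→0  tau→3  [3 out]
  2: ∅  [STUCK]
  3: b→2  [1 out]
Path to 2: c·tau·b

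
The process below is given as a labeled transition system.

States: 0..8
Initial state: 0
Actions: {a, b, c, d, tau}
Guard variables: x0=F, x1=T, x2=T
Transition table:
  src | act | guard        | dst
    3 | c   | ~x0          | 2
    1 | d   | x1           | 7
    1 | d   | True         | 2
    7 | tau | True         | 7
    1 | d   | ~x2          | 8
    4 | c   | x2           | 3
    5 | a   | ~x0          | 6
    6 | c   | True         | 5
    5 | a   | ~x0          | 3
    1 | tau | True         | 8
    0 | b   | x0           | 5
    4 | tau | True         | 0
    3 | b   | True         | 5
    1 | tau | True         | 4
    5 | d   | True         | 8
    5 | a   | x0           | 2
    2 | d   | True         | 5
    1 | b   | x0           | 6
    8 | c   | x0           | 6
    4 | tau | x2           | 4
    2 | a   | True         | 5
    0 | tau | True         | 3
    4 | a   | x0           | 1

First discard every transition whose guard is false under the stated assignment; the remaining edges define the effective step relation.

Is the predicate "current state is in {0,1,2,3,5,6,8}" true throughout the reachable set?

Allowed set {0,1,2,3,5,6,8}
R = {0,2,3,5,6,8}
  0: ok
  2: ok
  3: ok
  5: ok
  6: ok
  8: ok

Answer: INVARIANT HOLDS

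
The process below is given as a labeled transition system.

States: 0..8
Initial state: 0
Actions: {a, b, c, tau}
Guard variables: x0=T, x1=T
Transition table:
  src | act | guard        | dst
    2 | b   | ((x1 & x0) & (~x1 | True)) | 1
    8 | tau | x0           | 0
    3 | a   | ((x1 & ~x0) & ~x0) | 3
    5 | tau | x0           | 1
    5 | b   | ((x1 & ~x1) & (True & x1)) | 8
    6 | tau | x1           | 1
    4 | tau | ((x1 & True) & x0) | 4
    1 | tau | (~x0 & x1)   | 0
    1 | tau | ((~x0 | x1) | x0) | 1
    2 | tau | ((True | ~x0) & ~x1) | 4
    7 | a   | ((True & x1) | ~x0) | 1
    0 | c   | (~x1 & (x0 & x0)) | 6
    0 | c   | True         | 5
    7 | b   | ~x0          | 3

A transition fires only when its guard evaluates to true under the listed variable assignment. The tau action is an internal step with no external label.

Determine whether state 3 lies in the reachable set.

Guard filter leaves 8 enabled edge(s).
depth 0: {0}
depth 1: {5}  cumulative {0,5}
depth 2: {1}  cumulative {0,1,5}
R = {0,1,5}

Answer: UNREACHABLE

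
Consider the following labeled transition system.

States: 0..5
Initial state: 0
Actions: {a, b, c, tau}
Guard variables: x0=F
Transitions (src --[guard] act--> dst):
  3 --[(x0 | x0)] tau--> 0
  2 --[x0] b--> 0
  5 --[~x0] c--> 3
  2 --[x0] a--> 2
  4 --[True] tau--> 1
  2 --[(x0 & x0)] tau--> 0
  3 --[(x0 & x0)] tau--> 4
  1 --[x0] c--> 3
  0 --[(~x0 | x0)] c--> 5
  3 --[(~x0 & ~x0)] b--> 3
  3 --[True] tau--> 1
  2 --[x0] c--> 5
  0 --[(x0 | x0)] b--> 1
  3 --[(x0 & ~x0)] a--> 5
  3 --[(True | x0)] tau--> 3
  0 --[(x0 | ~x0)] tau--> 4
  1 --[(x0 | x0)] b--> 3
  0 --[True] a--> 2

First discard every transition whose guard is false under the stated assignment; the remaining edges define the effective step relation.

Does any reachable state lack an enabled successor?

Answer: DEADLOCK at state 1

Analysis:
R = {0,1,2,3,4,5}
  0: a→2  c→5  tau→4  [3 exit(s)]
  1: ∅  [STUCK]
  2: ∅  [STUCK]
  3: b→3  tau→1  tau→3  [3 exit(s)]
  4: tau→1  [1 exit(s)]
  5: c→3  [1 exit(s)]
witness 1: tau·tau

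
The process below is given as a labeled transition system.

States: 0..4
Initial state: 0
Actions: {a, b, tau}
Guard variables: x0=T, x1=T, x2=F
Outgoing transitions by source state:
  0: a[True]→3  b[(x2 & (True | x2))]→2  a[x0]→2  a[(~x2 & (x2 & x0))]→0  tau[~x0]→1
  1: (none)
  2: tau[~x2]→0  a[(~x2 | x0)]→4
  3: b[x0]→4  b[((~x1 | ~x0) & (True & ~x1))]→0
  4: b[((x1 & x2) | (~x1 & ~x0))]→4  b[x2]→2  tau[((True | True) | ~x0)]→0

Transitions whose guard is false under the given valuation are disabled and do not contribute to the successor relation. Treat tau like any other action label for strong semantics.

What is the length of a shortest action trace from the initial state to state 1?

Breadth-first toward 1:
  L0 = {0}
  L1 = {2,3}
  L2 = {4}
1 never appears.

Answer: UNREACHABLE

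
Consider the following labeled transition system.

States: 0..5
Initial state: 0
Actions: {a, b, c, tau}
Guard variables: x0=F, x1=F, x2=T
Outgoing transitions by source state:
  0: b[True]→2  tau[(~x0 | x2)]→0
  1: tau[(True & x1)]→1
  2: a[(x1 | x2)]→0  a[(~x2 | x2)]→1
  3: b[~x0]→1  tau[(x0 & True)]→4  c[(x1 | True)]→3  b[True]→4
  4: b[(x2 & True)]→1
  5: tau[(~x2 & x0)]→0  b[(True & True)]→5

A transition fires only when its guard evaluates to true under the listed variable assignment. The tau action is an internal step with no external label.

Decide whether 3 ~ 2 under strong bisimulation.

Refine partition for ~:
  round 0: {{0,1,2,3,4,5}}
  round 1: {{0},{1},{2},{3},{4,5}}
  round 2: {{0},{1},{2},{3},{4},{5}}
stable after 3 split(s): 6 block(s)
class of 3: {3}; class of 2: {2}

Answer: NOT BISIMILAR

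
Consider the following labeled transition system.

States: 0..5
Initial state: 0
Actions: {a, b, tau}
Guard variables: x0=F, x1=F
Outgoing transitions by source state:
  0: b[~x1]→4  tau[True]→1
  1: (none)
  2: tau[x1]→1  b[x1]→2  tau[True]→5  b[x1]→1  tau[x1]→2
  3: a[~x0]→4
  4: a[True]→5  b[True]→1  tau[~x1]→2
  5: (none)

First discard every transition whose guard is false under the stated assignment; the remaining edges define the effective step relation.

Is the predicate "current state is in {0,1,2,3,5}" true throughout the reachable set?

Allowed set {0,1,2,3,5}
Reach set: {0,1,2,4,5}
  0: ✓
  1: ✓
  2: ✓
  4: ✗ unsafe
  5: ✓
counterexample path to 4: b

Answer: INVARIANT VIOLATED at state 4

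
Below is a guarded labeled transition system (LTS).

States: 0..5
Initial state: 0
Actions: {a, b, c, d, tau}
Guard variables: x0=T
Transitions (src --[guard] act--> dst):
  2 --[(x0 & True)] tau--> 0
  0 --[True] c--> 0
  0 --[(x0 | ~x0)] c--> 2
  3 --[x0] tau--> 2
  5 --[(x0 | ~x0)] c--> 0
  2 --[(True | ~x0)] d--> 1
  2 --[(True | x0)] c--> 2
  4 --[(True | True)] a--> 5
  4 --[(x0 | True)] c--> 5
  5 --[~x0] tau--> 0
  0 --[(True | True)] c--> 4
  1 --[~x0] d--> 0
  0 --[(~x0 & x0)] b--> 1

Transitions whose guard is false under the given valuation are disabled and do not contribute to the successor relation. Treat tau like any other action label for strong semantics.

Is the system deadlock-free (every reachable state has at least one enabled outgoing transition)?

Reach set: {0,1,2,4,5}
  0: c→0  c→2  c→4  [3 exit(s)]
  1: ∅  [deadlock]
  2: c→2  d→1  tau→0  [3 exit(s)]
  4: a→5  c→5  [2 exit(s)]
  5: c→0  [1 exit(s)]
witness 1: c·d

Answer: DEADLOCK at state 1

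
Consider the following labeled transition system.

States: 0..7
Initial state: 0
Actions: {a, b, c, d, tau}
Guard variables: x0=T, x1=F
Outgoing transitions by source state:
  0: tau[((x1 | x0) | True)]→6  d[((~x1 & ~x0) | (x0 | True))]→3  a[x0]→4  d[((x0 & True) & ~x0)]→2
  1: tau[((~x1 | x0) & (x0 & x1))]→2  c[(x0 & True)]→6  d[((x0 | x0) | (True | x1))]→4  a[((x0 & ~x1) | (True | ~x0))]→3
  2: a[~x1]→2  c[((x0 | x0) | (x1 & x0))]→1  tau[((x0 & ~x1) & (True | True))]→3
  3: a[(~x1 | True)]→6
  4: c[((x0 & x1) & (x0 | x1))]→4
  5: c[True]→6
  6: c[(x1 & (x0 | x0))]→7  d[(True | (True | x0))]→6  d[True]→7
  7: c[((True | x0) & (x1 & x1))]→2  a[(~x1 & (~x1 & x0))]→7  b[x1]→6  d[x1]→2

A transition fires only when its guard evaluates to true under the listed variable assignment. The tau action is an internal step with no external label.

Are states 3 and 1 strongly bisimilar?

Compute ~ classes (split until stable):
  π0 = {{0,1,2,3,4,5,6,7}}
  π1 = {{0},{1},{2},{3,7},{4},{5},{6}}
  π2 = {{0},{1},{2},{3},{4},{5},{6},{7}}
8 equivalence class(es) (converged in 3)
class of 3: {3}; class of 1: {1}

Answer: NOT BISIMILAR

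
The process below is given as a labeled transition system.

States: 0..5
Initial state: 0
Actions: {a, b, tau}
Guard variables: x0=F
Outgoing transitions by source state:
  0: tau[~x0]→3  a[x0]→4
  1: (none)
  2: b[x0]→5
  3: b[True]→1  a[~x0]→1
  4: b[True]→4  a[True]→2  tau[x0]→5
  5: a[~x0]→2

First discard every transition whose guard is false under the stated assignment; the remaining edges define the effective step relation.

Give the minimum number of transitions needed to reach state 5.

Layered search for 5:
  Layer 0: {0}
  Layer 1: {3}
  Layer 2: {1}
5 never appears.

Answer: UNREACHABLE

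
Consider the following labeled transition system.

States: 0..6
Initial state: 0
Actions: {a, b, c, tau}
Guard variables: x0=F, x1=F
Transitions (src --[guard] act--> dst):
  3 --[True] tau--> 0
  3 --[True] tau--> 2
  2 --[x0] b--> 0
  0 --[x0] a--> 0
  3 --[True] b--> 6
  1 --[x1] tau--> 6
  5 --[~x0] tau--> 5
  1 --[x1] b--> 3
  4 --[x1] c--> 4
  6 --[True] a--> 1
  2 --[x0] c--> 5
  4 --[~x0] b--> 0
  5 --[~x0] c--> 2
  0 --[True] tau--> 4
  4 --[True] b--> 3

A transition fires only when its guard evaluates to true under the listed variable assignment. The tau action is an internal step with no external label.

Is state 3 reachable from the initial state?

Answer: REACHABLE

Trace:
9 transition(s) survive guard evaluation.
depth 0: {0}
depth 1: {4}  total {0,4}
depth 2: {3}  total {0,3,4}
depth 3: {2,6}  total {0,2,3,4,6}
depth 4: {1}  total {0,1,2,3,4,6}
Reach set: {0,1,2,3,4,6}
trace reaching 3: tau·b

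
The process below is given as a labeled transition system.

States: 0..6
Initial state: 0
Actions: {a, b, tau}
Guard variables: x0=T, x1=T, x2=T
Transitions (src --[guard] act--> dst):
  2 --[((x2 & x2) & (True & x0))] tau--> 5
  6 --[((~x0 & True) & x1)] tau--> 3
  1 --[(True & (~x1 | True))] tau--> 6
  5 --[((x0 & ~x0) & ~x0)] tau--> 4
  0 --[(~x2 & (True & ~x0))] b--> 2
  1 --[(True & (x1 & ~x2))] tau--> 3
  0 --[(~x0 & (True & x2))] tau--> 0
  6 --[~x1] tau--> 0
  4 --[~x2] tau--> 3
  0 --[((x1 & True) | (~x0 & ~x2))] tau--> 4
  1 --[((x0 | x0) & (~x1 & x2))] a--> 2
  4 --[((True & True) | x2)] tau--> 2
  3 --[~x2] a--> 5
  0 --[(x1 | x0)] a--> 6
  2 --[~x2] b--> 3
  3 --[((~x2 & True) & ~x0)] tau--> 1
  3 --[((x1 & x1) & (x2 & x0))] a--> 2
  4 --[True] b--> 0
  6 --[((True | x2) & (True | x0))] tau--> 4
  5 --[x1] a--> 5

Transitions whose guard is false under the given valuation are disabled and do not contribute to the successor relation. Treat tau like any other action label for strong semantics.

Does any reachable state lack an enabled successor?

Reach set: {0,2,4,5,6}
  0: a→6  tau→4  [2 out]
  2: tau→5  [1 out]
  4: b→0  tau→2  [2 out]
  5: a→5  [1 out]
  6: tau→4  [1 out]

Answer: DEADLOCK-FREE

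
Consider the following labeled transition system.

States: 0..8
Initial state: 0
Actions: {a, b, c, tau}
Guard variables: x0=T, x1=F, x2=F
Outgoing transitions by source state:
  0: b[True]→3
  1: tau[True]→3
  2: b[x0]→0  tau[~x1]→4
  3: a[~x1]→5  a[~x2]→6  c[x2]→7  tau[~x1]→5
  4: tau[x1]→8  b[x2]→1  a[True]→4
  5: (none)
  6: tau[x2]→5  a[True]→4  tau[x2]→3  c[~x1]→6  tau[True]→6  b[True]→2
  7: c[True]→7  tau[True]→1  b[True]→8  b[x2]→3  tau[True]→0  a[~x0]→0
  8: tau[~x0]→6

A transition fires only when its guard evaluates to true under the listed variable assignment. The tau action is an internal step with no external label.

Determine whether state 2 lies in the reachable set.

After dropping false guards: 16 live edges.
Layer 0: {0}
Layer 1: {3}  total {0,3}
Layer 2: {5,6}  total {0,3,5,6}
Layer 3: {2,4}  total {0,2,3,4,5,6}
Reach set: {0,2,3,4,5,6}
Path to 2: b·a·b

Answer: REACHABLE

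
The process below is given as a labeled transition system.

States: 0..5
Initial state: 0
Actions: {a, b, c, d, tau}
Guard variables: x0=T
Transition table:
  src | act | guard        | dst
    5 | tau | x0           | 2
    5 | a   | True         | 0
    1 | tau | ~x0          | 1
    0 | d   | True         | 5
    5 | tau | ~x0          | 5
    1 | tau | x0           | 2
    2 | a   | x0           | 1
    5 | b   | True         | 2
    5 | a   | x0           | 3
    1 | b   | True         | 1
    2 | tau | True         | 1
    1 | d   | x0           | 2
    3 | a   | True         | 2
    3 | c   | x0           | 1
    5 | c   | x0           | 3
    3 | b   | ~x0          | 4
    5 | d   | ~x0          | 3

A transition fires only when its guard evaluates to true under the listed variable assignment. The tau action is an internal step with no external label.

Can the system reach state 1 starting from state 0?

After dropping false guards: 13 live edges.
Layer 0: {0}
Layer 1: {5}  cumulative {0,5}
Layer 2: {2,3}  cumulative {0,2,3,5}
Layer 3: {1}  cumulative {0,1,2,3,5}
Reach set: {0,1,2,3,5}
witness 1: d·tau·a

Answer: REACHABLE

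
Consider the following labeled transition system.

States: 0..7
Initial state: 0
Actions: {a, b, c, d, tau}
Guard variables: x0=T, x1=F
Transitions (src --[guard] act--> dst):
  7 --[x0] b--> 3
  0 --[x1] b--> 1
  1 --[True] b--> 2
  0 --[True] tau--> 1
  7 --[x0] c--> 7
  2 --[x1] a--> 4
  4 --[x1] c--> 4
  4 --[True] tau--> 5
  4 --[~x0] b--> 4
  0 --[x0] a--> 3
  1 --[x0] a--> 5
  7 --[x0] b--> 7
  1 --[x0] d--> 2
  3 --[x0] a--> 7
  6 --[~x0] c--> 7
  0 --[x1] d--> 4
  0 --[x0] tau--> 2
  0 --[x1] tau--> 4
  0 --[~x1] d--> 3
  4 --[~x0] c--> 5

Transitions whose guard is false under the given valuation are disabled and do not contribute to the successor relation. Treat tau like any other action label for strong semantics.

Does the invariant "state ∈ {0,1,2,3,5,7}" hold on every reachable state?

Answer: INVARIANT HOLDS

Analysis:
Inv-set: {0,1,2,3,5,7}
R = {0,1,2,3,5,7}
  0: ok
  1: ok
  2: ok
  3: ok
  5: ok
  7: ok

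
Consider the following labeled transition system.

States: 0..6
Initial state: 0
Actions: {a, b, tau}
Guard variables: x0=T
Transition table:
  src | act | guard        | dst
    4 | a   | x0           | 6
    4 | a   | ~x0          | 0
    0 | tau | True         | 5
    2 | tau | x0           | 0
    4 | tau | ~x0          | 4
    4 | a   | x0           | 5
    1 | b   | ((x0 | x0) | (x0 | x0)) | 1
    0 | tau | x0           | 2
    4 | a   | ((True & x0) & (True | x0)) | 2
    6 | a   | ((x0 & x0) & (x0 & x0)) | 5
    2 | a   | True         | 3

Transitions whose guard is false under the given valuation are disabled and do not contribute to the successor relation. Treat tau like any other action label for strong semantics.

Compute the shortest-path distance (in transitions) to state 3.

Layered search for 3:
  L0 = {0}
  L1 = {2,5}
  L2 = {3}
depth(3)=2, e.g. tau·a

Answer: 2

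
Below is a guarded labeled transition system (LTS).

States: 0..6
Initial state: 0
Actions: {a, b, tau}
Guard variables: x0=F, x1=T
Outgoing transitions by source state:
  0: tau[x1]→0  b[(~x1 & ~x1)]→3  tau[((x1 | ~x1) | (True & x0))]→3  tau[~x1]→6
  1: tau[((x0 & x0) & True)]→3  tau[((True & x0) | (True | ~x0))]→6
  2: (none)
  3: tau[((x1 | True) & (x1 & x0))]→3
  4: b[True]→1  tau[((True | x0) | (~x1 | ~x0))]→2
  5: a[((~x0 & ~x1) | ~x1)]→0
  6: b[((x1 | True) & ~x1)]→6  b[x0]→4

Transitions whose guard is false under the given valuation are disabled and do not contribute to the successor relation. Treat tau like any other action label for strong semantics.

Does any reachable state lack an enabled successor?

R = {0,3}
  0: tau→0  tau→3  [2 out]
  3: ∅  [deadlock]
trace reaching 3: tau

Answer: DEADLOCK at state 3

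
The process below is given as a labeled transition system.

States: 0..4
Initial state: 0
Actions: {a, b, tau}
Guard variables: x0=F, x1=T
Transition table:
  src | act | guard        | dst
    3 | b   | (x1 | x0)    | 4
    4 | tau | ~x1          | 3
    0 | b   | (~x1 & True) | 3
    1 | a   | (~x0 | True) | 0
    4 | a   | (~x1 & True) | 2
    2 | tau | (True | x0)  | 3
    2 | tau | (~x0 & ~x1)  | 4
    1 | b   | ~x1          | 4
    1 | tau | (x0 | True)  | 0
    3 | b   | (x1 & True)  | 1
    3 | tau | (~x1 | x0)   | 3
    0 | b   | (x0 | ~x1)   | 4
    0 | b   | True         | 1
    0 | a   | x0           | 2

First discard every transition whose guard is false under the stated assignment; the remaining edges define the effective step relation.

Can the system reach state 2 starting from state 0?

Guard filter leaves 6 enabled edge(s).
Layer 0: {0}
Layer 1: {1}  cumulative {0,1}
R = {0,1}

Answer: UNREACHABLE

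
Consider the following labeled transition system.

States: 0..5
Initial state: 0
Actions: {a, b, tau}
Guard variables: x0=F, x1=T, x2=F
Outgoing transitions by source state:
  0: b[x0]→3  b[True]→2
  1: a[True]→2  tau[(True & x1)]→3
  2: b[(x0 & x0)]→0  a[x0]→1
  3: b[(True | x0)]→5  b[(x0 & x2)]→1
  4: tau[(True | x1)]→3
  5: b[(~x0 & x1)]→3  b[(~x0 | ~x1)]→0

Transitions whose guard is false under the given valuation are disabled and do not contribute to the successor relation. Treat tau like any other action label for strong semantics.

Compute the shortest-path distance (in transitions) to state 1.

Answer: UNREACHABLE

Working:
BFS to 1:
  depth 0: {0}
  depth 1: {2}
1 never appears.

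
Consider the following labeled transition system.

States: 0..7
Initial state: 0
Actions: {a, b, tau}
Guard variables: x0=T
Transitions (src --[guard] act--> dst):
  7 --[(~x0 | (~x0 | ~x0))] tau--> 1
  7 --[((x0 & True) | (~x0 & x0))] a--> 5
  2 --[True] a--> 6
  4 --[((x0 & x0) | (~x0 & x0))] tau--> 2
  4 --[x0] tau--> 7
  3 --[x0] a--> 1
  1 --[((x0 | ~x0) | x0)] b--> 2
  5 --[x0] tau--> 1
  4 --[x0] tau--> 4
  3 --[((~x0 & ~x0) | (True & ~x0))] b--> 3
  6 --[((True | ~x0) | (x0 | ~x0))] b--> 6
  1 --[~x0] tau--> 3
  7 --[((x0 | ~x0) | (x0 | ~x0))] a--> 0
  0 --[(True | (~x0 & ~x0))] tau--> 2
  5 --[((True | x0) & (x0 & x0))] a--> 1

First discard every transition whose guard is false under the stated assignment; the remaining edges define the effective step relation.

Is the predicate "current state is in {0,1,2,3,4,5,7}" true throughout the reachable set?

Allowed set {0,1,2,3,4,5,7}
Reach set: {0,2,6}
  0: safe
  2: safe
  6: outside
witness against invariant: tau·a → 6

Answer: INVARIANT VIOLATED at state 6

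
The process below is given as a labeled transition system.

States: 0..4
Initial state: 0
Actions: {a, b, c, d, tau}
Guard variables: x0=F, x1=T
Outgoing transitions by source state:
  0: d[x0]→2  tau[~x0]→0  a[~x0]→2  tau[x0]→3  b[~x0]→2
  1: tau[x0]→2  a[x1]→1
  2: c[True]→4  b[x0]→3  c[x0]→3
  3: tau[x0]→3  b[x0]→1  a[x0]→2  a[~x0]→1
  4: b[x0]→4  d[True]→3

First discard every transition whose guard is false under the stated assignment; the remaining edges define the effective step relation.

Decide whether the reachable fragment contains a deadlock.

Answer: DEADLOCK-FREE

Working:
Reach set: {0,1,2,3,4}
  0: a→2  b→2  tau→0  [deg 3]
  1: a→1  [deg 1]
  2: c→4  [deg 1]
  3: a→1  [deg 1]
  4: d→3  [deg 1]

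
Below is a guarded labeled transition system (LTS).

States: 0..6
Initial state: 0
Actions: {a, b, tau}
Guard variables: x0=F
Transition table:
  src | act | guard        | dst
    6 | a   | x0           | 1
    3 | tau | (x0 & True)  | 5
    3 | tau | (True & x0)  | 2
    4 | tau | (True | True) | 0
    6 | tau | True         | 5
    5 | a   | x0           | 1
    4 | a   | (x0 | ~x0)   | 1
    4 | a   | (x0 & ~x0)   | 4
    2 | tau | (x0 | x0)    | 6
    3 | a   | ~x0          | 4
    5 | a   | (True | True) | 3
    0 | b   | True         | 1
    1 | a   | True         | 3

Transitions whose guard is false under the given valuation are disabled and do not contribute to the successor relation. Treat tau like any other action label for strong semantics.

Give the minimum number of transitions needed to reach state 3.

Answer: 2

Trace:
Breadth-first toward 3:
  L0 = {0}
  L1 = {1}
  L2 = {3}
3 enters at depth 2; path b·a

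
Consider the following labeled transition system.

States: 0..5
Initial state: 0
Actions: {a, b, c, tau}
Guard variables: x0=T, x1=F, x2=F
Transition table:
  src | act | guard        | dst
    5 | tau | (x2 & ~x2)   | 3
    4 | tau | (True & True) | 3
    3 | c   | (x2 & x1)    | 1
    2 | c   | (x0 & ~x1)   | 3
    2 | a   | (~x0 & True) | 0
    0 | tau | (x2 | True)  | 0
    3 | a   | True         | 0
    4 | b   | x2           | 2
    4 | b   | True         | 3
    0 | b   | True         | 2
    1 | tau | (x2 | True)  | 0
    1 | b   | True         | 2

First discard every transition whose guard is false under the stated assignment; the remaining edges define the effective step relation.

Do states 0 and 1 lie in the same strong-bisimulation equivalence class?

Answer: BISIMILAR

Working:
Compute ~ classes (split until stable):
  π0 = {{0,1,2,3,4,5}}
  π1 = {{0,1,4},{2},{3},{5}}
  π2 = {{0,1},{2},{3},{4},{5}}
stable after 3 split(s): 5 block(s)
class of 0: {0,1}; class of 1: {0,1}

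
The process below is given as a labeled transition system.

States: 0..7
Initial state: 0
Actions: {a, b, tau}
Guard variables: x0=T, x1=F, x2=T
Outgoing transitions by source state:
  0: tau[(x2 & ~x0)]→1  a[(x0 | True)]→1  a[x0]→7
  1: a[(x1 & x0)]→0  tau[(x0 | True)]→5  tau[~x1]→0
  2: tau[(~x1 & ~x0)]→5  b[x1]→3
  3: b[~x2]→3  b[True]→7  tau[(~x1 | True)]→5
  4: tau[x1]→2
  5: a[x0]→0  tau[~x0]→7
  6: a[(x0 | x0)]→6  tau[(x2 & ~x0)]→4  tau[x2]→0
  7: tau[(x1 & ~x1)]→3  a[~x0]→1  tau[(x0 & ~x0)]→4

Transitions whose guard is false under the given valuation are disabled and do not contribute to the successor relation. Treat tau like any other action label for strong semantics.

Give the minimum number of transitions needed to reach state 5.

Answer: 2

Working:
Breadth-first toward 5:
  depth 0: {0}
  depth 1: {1,7}
  depth 2: {5}
depth(5)=2, e.g. a·tau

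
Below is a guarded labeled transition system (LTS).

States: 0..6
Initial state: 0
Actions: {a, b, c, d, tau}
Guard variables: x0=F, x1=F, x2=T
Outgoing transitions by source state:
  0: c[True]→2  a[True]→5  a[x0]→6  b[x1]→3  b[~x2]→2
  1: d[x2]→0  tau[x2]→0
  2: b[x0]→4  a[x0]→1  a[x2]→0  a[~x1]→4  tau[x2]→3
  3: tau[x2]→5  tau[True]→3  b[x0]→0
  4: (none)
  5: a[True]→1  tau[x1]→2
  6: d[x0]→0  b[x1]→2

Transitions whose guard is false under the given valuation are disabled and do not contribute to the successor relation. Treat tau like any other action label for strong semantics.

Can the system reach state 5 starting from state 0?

After dropping false guards: 10 live edges.
L0 = {0}
L1 = {2,5}  cumulative {0,2,5}
L2 = {1,3,4}  cumulative {0,1,2,3,4,5}
Reachable = {0,1,2,3,4,5}
witness 5: a

Answer: REACHABLE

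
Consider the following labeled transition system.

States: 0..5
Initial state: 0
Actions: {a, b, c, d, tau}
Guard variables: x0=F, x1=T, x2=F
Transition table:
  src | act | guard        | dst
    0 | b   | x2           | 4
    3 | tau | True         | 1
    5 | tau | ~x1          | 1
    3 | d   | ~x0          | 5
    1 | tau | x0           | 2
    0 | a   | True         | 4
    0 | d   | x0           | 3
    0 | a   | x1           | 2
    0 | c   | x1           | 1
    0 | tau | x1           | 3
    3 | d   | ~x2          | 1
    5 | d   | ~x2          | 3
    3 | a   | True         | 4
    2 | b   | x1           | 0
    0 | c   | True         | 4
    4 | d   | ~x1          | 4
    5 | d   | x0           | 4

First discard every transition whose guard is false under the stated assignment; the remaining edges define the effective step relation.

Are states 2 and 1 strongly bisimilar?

Compute ~ classes (split until stable):
  π0 = {{0,1,2,3,4,5}}
  π1 = {{0},{1,4},{2},{3},{5}}
Fixed point at round 2; 5 class(es).
2∈{2}, 1∈{1,4}

Answer: NOT BISIMILAR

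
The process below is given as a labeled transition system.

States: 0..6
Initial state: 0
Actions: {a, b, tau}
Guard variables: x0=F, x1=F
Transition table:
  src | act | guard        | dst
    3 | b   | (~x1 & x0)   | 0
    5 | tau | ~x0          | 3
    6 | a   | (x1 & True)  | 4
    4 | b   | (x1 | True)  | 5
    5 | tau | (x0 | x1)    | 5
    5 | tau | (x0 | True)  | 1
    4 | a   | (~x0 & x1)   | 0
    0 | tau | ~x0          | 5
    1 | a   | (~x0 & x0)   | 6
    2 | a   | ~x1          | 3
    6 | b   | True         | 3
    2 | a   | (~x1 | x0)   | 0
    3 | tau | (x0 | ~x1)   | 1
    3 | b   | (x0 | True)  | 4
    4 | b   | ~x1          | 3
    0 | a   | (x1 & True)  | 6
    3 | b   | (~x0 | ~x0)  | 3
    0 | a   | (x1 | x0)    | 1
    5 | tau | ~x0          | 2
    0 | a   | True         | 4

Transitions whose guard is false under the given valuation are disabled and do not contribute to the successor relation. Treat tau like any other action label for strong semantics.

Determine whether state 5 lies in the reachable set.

Answer: REACHABLE

Analysis:
Guard filter leaves 13 enabled edge(s).
depth 0: {0}
depth 1: {4,5}  total {0,4,5}
depth 2: {1,2,3}  total {0,1,2,3,4,5}
R = {0,1,2,3,4,5}
trace reaching 5: tau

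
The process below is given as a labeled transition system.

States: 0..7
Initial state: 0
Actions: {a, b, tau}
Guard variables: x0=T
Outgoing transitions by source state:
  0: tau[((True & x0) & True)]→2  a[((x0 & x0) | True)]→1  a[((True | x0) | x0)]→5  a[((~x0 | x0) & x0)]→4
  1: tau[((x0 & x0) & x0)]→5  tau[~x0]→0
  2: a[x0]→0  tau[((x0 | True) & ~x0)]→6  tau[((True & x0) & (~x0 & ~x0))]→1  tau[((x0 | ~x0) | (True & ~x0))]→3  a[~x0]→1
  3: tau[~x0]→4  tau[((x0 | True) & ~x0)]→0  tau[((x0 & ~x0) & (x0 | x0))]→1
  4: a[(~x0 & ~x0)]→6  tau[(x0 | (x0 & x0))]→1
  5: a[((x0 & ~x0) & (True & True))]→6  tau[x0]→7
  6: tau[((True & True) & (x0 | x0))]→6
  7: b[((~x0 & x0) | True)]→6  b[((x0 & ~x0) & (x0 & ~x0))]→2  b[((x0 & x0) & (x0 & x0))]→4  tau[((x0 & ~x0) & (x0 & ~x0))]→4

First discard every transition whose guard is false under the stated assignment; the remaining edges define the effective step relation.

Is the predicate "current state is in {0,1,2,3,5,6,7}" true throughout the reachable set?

Inv-set: {0,1,2,3,5,6,7}
R = {0,1,2,3,4,5,6,7}
  0: ok
  1: ok
  2: ok
  3: ok
  4: outside
  5: ok
  6: ok
  7: ok
reach 4 via a — violates

Answer: INVARIANT VIOLATED at state 4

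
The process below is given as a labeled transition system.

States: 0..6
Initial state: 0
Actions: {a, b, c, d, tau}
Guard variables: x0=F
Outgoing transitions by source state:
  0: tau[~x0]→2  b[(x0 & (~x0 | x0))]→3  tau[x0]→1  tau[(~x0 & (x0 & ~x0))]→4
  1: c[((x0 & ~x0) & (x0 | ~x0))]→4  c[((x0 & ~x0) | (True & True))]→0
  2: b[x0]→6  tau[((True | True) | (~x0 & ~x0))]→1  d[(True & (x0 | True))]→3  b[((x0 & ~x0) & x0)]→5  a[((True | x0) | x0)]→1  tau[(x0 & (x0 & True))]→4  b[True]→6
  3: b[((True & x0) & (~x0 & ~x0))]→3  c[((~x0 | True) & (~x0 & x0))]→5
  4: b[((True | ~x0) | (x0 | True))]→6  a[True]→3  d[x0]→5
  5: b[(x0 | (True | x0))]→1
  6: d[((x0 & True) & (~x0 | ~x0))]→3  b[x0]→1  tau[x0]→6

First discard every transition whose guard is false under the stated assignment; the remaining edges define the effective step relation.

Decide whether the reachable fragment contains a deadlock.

R = {0,1,2,3,6}
  0: tau→2  [deg 1]
  1: c→0  [deg 1]
  2: a→1  b→6  d→3  tau→1  [deg 4]
  3: ∅  [STUCK]
  6: ∅  [STUCK]
witness 3: tau·d

Answer: DEADLOCK at state 3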